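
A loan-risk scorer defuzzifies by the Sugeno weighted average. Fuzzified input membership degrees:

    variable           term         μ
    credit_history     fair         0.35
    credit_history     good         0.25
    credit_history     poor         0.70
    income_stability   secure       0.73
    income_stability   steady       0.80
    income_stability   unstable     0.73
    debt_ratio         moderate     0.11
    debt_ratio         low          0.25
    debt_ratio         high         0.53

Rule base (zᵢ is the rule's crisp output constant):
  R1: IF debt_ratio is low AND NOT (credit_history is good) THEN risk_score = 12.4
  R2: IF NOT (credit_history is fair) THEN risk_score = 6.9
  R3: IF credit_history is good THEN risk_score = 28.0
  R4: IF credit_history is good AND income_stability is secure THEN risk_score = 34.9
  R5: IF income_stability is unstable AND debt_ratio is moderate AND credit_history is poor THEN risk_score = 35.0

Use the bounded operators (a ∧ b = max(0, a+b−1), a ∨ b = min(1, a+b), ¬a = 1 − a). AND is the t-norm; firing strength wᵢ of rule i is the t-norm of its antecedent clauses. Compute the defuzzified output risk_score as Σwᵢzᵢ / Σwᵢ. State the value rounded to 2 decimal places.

R1 (z=12.4): low=0.25, ¬good=1−0.25=0.75; AND[max(0, a+b−1)] → w = 0.00
R2 (z=6.9): ¬fair=1−0.35=0.65 → w = 0.65
R3 (z=28.0): good=0.25 → w = 0.25
R4 (z=34.9): good=0.25, secure=0.73; AND[max(0, a+b−1)] → w = 0.00
R5 (z=35.0): unstable=0.73, moderate=0.11, poor=0.70; AND[max(0, a+b−1)] → w = 0.00
Weighted average = (0.00·12.4 + 0.65·6.9 + 0.25·28.0 + 0.00·34.9 + 0.00·35.0) / (0.00 + 0.65 + 0.25 + 0.00 + 0.00)
  = 11.4850 / 0.9000 = 12.76

12.76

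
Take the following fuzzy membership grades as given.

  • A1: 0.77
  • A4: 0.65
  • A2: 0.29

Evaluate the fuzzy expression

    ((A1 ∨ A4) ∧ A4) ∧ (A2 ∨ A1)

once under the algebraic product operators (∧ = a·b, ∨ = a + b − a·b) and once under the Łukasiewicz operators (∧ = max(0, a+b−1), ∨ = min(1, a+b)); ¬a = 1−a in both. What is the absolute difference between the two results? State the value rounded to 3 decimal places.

0.150

Under algebraic product:
  A1 ∨ A4 = a + b − a·b on (0.7700, 0.6500) = 0.9195
  (A1 ∨ A4) ∧ A4 = a·b on (0.9195, 0.6500) = 0.5977
  A2 ∨ A1 = a + b − a·b on (0.2900, 0.7700) = 0.8367
  ((A1 ∨ A4) ∧ A4) ∧ (A2 ∨ A1) = a·b on (0.5977, 0.8367) = 0.5001
  → value = 0.5001
Under Łukasiewicz:
  A1 ∨ A4 = min(1, a+b) on (0.77, 0.65) = 1.00
  (A1 ∨ A4) ∧ A4 = max(0, a+b−1) on (1.00, 0.65) = 0.65
  A2 ∨ A1 = min(1, a+b) on (0.29, 0.77) = 1.00
  ((A1 ∨ A4) ∧ A4) ∧ (A2 ∨ A1) = max(0, a+b−1) on (0.65, 1.00) = 0.65
  → value = 0.6500
|0.5001 − 0.6500| = 0.150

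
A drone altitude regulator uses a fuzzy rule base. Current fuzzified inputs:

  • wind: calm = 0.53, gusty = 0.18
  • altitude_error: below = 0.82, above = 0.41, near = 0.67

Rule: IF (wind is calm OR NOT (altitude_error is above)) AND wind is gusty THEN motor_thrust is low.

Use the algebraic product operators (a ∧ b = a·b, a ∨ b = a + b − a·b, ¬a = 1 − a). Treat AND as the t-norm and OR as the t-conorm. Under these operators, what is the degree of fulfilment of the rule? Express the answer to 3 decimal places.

0.145

firing strength: (calm=0.53 OR ¬above=1−0.41=0.59) = 0.8073; AND[a·b] with gusty=0.18 → w = 0.1453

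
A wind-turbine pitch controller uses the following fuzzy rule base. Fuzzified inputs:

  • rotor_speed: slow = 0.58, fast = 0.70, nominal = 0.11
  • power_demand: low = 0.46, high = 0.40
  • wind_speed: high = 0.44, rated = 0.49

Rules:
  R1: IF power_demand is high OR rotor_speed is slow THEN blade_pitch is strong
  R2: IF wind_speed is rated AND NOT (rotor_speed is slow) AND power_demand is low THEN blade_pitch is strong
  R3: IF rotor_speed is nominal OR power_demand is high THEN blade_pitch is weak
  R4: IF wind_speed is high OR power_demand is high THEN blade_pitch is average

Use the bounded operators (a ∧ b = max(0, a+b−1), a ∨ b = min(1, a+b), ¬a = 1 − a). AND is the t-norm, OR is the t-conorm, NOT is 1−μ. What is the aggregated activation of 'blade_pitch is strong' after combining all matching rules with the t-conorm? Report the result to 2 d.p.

R1: high=0.40, slow=0.58; OR[min(1, a+b)] → w = 0.98
R2: rated=0.49, ¬slow=1−0.58=0.42, low=0.46; AND[max(0, a+b−1)] → w = 0.00
R3: nominal=0.11, high=0.40; OR[min(1, a+b)] → w = 0.51
R4: high=0.44, high=0.40; OR[min(1, a+b)] → w = 0.84
Rules with consequent 'strong': {R1, R2} → strengths 0.98, 0.00
Aggregate via t-conorm [min(1, a+b)]: 0.98

0.98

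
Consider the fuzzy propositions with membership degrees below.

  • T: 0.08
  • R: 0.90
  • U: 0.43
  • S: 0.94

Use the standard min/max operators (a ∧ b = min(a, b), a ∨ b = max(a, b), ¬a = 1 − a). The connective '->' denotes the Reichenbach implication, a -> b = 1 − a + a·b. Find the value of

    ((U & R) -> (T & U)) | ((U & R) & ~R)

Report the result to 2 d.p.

0.60

U & R = min(a, b) on (0.43, 0.90) = 0.43
T & U = min(a, b) on (0.08, 0.43) = 0.08
(U & R) -> (T & U)  [Reichenbach: 1 − a + a·b] with a=0.43, b=0.08 → 0.60
U & R = min(a, b) on (0.43, 0.90) = 0.43
~R = 1 − 0.90 = 0.10
(U & R) & ~R = min(a, b) on (0.43, 0.10) = 0.10
((U & R) -> (T & U)) | ((U & R) & ~R) = max(a, b) on (0.60, 0.10) = 0.60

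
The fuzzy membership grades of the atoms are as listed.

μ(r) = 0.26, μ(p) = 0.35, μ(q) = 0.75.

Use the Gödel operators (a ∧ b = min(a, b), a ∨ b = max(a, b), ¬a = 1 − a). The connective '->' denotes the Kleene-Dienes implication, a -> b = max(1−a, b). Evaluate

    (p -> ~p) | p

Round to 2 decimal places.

0.65

~p = 1 − 0.35 = 0.65
p -> ~p  [Kleene-Dienes: max(1−a, b)] with a=0.35, b=0.65 → 0.65
(p -> ~p) | p = max(a, b) on (0.65, 0.35) = 0.65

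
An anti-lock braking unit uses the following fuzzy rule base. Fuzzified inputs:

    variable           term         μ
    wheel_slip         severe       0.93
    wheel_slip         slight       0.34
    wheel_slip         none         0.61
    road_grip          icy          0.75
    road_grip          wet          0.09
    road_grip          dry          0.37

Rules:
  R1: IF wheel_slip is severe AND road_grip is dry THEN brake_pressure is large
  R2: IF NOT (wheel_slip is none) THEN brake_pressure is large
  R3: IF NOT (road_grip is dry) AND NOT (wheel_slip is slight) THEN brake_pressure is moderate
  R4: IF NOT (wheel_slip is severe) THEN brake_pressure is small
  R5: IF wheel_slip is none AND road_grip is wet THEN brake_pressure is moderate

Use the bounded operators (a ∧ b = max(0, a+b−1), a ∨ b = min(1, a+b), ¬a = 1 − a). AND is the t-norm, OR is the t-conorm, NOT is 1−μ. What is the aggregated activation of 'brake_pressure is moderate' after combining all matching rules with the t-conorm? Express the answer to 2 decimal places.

R1: severe=0.93, dry=0.37; AND[max(0, a+b−1)] → w = 0.30
R2: ¬none=1−0.61=0.39 → w = 0.39
R3: ¬dry=1−0.37=0.63, ¬slight=1−0.34=0.66; AND[max(0, a+b−1)] → w = 0.29
R4: ¬severe=1−0.93=0.07 → w = 0.07
R5: none=0.61, wet=0.09; AND[max(0, a+b−1)] → w = 0.00
Rules with consequent 'moderate': {R3, R5} → strengths 0.29, 0.00
Aggregate via t-conorm [min(1, a+b)]: 0.29

0.29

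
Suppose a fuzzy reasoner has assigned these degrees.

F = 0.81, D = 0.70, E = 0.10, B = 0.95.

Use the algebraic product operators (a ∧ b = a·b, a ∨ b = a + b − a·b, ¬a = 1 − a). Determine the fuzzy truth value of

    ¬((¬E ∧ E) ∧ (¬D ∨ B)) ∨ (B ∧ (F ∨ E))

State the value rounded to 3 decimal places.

0.982

¬E = 1 − 0.1000 = 0.9000
¬E ∧ E = a·b on (0.9000, 0.1000) = 0.0900
¬D = 1 − 0.7000 = 0.3000
¬D ∨ B = a + b − a·b on (0.3000, 0.9500) = 0.9650
(¬E ∧ E) ∧ (¬D ∨ B) = a·b on (0.0900, 0.9650) = 0.0869
¬((¬E ∧ E) ∧ (¬D ∨ B)) = 1 − 0.0869 = 0.9132
F ∨ E = a + b − a·b on (0.8100, 0.1000) = 0.8290
B ∧ (F ∨ E) = a·b on (0.9500, 0.8290) = 0.7875
¬((¬E ∧ E) ∧ (¬D ∨ B)) ∨ (B ∧ (F ∨ E)) = a + b − a·b on (0.9132, 0.7875) = 0.9815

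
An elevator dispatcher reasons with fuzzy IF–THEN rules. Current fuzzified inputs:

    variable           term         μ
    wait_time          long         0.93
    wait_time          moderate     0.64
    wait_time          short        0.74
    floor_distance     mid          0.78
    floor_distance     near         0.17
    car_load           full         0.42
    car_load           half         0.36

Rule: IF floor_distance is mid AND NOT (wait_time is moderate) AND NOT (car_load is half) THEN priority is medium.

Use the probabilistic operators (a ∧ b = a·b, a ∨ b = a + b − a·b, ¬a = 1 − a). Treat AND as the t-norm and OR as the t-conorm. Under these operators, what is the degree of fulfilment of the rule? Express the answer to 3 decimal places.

0.180

firing strength: mid=0.78, ¬moderate=1−0.64=0.36, ¬half=1−0.36=0.64; AND[a·b] → w = 0.1797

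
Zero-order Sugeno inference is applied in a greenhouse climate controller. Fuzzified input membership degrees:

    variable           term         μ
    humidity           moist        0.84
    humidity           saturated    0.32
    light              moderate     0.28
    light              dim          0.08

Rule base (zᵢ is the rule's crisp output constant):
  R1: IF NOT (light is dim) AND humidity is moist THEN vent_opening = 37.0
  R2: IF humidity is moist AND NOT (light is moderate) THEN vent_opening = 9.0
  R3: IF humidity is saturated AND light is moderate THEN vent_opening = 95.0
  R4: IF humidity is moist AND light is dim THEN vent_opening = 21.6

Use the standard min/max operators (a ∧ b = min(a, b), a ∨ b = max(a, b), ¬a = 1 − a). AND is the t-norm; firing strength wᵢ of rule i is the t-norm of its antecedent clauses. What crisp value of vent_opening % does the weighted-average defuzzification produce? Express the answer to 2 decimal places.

34.32

R1 (z=37.0): ¬dim=1−0.08=0.92, moist=0.84; AND[min(a, b)] → w = 0.84
R2 (z=9.0): moist=0.84, ¬moderate=1−0.28=0.72; AND[min(a, b)] → w = 0.72
R3 (z=95.0): saturated=0.32, moderate=0.28; AND[min(a, b)] → w = 0.28
R4 (z=21.6): moist=0.84, dim=0.08; AND[min(a, b)] → w = 0.08
Weighted average = (0.84·37.0 + 0.72·9.0 + 0.28·95.0 + 0.08·21.6) / (0.84 + 0.72 + 0.28 + 0.08)
  = 65.8880 / 1.9200 = 34.32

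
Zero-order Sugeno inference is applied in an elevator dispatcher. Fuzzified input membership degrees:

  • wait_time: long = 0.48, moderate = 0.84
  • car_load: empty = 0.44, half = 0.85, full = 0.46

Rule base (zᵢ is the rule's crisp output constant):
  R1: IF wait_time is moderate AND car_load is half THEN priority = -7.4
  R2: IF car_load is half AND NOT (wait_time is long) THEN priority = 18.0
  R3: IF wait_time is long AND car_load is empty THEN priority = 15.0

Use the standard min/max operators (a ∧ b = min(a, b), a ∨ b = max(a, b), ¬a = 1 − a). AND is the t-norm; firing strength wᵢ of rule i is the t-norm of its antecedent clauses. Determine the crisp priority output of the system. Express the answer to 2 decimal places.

R1 (z=-7.4): moderate=0.84, half=0.85; AND[min(a, b)] → w = 0.84
R2 (z=18.0): half=0.85, ¬long=1−0.48=0.52; AND[min(a, b)] → w = 0.52
R3 (z=15.0): long=0.48, empty=0.44; AND[min(a, b)] → w = 0.44
Weighted average = (0.84·-7.4 + 0.52·18.0 + 0.44·15.0) / (0.84 + 0.52 + 0.44)
  = 9.7440 / 1.8000 = 5.41

5.41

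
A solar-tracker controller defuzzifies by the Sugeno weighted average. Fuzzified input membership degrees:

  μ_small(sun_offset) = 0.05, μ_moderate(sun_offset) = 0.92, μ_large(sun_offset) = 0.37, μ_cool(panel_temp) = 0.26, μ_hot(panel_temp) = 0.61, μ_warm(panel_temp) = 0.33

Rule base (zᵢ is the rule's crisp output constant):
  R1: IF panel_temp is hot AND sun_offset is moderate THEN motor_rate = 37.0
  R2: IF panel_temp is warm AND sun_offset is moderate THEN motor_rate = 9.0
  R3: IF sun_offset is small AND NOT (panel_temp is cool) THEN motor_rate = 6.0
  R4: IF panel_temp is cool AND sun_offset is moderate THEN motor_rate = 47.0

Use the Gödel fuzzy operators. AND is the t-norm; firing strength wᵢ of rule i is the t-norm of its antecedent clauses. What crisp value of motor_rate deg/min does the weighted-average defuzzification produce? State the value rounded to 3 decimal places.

R1 (z=37.0): hot=0.61, moderate=0.92; AND[min(a, b)] → w = 0.61
R2 (z=9.0): warm=0.33, moderate=0.92; AND[min(a, b)] → w = 0.33
R3 (z=6.0): small=0.05, ¬cool=1−0.26=0.74; AND[min(a, b)] → w = 0.05
R4 (z=47.0): cool=0.26, moderate=0.92; AND[min(a, b)] → w = 0.26
Weighted average = (0.61·37.0 + 0.33·9.0 + 0.05·6.0 + 0.26·47.0) / (0.61 + 0.33 + 0.05 + 0.26)
  = 38.0600 / 1.2500 = 30.448

30.448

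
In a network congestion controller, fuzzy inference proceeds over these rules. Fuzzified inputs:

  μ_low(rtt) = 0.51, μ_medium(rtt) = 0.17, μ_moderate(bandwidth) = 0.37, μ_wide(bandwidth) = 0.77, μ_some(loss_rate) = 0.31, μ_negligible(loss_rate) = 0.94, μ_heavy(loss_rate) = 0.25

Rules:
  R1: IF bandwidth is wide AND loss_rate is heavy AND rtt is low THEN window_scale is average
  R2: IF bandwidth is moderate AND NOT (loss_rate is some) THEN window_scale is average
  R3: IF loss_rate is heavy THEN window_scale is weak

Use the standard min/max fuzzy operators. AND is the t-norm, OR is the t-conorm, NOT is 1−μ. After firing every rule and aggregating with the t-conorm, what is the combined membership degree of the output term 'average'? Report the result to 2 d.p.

0.37

R1: wide=0.77, heavy=0.25, low=0.51; AND[min(a, b)] → w = 0.25
R2: moderate=0.37, ¬some=1−0.31=0.69; AND[min(a, b)] → w = 0.37
R3: heavy=0.25 → w = 0.25
Rules with consequent 'average': {R1, R2} → strengths 0.25, 0.37
Aggregate via t-conorm [max(a, b)]: 0.37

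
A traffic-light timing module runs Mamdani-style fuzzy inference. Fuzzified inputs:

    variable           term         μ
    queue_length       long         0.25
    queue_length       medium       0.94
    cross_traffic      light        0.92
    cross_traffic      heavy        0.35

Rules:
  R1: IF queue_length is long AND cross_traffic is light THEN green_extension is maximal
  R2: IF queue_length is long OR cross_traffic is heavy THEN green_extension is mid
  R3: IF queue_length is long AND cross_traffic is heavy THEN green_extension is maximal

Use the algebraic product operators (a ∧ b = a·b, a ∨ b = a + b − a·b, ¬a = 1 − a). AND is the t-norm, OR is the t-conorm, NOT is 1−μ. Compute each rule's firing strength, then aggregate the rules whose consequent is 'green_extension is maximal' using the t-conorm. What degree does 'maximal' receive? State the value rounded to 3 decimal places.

0.297

R1: long=0.25, light=0.92; AND[a·b] → w = 0.2300
R2: long=0.25, heavy=0.35; OR[a + b − a·b] → w = 0.5125
R3: long=0.25, heavy=0.35; AND[a·b] → w = 0.0875
Rules with consequent 'maximal': {R1, R3} → strengths 0.2300, 0.0875
Aggregate via t-conorm [a + b − a·b]: 0.2974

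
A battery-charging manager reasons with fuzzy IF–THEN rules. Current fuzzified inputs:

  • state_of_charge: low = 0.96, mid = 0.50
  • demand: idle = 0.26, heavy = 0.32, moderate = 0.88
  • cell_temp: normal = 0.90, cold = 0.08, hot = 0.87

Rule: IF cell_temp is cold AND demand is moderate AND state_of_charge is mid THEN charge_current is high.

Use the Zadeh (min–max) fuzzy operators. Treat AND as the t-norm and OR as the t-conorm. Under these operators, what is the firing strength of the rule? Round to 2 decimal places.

0.08

firing strength: cold=0.08, moderate=0.88, mid=0.50; AND[min(a, b)] → w = 0.08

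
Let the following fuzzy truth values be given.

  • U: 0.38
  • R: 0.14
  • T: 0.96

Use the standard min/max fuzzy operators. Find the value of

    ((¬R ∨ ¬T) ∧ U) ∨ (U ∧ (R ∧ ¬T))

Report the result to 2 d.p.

¬R = 1 − 0.14 = 0.86
¬T = 1 − 0.96 = 0.04
¬R ∨ ¬T = max(a, b) on (0.86, 0.04) = 0.86
(¬R ∨ ¬T) ∧ U = min(a, b) on (0.86, 0.38) = 0.38
¬T = 1 − 0.96 = 0.04
R ∧ ¬T = min(a, b) on (0.14, 0.04) = 0.04
U ∧ (R ∧ ¬T) = min(a, b) on (0.38, 0.04) = 0.04
((¬R ∨ ¬T) ∧ U) ∨ (U ∧ (R ∧ ¬T)) = max(a, b) on (0.38, 0.04) = 0.38

0.38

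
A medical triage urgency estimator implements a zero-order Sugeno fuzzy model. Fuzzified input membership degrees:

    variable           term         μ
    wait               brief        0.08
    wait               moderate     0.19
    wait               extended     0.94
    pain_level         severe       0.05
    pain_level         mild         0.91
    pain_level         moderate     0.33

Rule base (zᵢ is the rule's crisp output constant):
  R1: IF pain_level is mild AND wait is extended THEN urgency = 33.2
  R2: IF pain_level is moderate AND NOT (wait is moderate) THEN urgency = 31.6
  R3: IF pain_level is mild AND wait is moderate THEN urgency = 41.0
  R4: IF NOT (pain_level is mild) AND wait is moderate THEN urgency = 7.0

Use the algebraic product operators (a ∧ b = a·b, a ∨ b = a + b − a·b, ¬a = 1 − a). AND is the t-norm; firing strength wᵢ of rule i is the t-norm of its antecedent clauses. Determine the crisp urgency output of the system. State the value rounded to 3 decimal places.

R1 (z=33.2): mild=0.91, extended=0.94; AND[a·b] → w = 0.8554
R2 (z=31.6): moderate=0.33, ¬moderate=1−0.19=0.81; AND[a·b] → w = 0.2673
R3 (z=41.0): mild=0.91, moderate=0.19; AND[a·b] → w = 0.1729
R4 (z=7.0): ¬mild=1−0.91=0.09, moderate=0.19; AND[a·b] → w = 0.0171
Weighted average = (0.8554·33.2 + 0.2673·31.6 + 0.1729·41.0 + 0.0171·7.0) / (0.8554 + 0.2673 + 0.1729 + 0.0171)
  = 44.0546 / 1.3127 = 33.560

33.560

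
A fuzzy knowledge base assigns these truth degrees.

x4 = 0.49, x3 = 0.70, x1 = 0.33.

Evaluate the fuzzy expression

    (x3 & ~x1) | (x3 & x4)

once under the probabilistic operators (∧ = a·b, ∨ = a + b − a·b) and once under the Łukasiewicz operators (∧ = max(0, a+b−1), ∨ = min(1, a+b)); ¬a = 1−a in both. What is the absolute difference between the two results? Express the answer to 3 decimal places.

Under probabilistic:
  ~x1 = 1 − 0.3300 = 0.6700
  x3 & ~x1 = a·b on (0.7000, 0.6700) = 0.4690
  x3 & x4 = a·b on (0.7000, 0.4900) = 0.3430
  (x3 & ~x1) | (x3 & x4) = a + b − a·b on (0.4690, 0.3430) = 0.6511
  → value = 0.6511
Under Łukasiewicz:
  ~x1 = 1 − 0.33 = 0.67
  x3 & ~x1 = max(0, a+b−1) on (0.70, 0.67) = 0.37
  x3 & x4 = max(0, a+b−1) on (0.70, 0.49) = 0.19
  (x3 & ~x1) | (x3 & x4) = min(1, a+b) on (0.37, 0.19) = 0.56
  → value = 0.5600
|0.6511 − 0.5600| = 0.091

0.091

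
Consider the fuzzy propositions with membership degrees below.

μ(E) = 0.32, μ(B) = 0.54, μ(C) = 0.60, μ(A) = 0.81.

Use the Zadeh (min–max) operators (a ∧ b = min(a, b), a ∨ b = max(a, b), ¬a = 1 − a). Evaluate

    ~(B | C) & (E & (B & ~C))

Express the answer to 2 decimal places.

0.32

B | C = max(a, b) on (0.54, 0.60) = 0.60
~(B | C) = 1 − 0.60 = 0.40
~C = 1 − 0.60 = 0.40
B & ~C = min(a, b) on (0.54, 0.40) = 0.40
E & (B & ~C) = min(a, b) on (0.32, 0.40) = 0.32
~(B | C) & (E & (B & ~C)) = min(a, b) on (0.40, 0.32) = 0.32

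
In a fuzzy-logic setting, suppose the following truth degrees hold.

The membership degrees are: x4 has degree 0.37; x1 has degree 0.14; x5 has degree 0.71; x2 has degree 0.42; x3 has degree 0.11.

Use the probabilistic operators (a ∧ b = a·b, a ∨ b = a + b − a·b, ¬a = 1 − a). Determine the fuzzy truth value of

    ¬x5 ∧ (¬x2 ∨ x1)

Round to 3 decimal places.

0.185

¬x5 = 1 − 0.7100 = 0.2900
¬x2 = 1 − 0.4200 = 0.5800
¬x2 ∨ x1 = a + b − a·b on (0.5800, 0.1400) = 0.6388
¬x5 ∧ (¬x2 ∨ x1) = a·b on (0.2900, 0.6388) = 0.1853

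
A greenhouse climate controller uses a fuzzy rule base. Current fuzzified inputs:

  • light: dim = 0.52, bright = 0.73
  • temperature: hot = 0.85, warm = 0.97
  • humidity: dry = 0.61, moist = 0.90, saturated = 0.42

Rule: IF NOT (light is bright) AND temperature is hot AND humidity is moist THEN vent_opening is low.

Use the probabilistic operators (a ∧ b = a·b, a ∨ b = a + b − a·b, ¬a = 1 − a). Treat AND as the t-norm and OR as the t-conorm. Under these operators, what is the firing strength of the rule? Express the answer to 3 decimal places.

firing strength: ¬bright=1−0.73=0.27, hot=0.85, moist=0.90; AND[a·b] → w = 0.2066

0.207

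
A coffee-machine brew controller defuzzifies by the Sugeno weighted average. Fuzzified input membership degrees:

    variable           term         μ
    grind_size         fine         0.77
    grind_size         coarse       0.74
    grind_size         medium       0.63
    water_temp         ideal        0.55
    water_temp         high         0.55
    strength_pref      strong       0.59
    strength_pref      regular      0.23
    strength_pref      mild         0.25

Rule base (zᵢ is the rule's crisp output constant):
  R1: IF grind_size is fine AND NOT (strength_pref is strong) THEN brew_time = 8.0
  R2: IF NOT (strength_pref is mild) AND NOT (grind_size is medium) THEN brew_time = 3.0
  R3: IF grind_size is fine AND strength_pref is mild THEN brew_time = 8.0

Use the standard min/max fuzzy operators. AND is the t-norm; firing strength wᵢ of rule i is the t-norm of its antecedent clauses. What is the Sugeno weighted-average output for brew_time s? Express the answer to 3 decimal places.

R1 (z=8.0): fine=0.77, ¬strong=1−0.59=0.41; AND[min(a, b)] → w = 0.41
R2 (z=3.0): ¬mild=1−0.25=0.75, ¬medium=1−0.63=0.37; AND[min(a, b)] → w = 0.37
R3 (z=8.0): fine=0.77, mild=0.25; AND[min(a, b)] → w = 0.25
Weighted average = (0.41·8.0 + 0.37·3.0 + 0.25·8.0) / (0.41 + 0.37 + 0.25)
  = 6.3900 / 1.0300 = 6.204

6.204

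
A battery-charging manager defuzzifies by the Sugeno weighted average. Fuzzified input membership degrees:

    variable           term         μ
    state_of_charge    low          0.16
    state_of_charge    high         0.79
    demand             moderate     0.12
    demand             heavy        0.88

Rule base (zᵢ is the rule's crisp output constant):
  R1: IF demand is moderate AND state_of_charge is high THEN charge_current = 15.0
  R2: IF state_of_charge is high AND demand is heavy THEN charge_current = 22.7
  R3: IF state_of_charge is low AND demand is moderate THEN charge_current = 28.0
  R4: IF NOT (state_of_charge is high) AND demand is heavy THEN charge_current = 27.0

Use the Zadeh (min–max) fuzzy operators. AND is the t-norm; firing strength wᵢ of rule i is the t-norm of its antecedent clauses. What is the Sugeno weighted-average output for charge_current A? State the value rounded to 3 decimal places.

R1 (z=15.0): moderate=0.12, high=0.79; AND[min(a, b)] → w = 0.12
R2 (z=22.7): high=0.79, heavy=0.88; AND[min(a, b)] → w = 0.79
R3 (z=28.0): low=0.16, moderate=0.12; AND[min(a, b)] → w = 0.12
R4 (z=27.0): ¬high=1−0.79=0.21, heavy=0.88; AND[min(a, b)] → w = 0.21
Weighted average = (0.12·15.0 + 0.79·22.7 + 0.12·28.0 + 0.21·27.0) / (0.12 + 0.79 + 0.12 + 0.21)
  = 28.7630 / 1.2400 = 23.196

23.196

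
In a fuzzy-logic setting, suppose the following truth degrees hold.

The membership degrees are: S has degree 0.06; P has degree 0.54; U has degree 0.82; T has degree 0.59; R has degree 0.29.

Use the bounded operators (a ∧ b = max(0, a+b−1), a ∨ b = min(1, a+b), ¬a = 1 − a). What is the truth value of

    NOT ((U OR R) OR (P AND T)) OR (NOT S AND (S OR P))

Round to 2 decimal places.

0.54

U OR R = min(1, a+b) on (0.82, 0.29) = 1.00
P AND T = max(0, a+b−1) on (0.54, 0.59) = 0.13
(U OR R) OR (P AND T) = min(1, a+b) on (1.00, 0.13) = 1.00
NOT ((U OR R) OR (P AND T)) = 1 − 1.00 = 0.00
NOT S = 1 − 0.06 = 0.94
S OR P = min(1, a+b) on (0.06, 0.54) = 0.60
NOT S AND (S OR P) = max(0, a+b−1) on (0.94, 0.60) = 0.54
NOT ((U OR R) OR (P AND T)) OR (NOT S AND (S OR P)) = min(1, a+b) on (0.00, 0.54) = 0.54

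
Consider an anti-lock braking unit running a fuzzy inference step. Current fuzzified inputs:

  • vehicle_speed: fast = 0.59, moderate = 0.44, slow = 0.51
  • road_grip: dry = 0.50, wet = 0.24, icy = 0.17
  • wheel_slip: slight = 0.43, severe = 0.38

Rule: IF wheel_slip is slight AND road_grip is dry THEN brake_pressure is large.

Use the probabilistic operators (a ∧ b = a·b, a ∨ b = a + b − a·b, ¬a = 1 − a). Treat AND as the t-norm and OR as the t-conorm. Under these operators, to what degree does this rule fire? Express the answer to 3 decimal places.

0.215

firing strength: slight=0.43, dry=0.50; AND[a·b] → w = 0.2150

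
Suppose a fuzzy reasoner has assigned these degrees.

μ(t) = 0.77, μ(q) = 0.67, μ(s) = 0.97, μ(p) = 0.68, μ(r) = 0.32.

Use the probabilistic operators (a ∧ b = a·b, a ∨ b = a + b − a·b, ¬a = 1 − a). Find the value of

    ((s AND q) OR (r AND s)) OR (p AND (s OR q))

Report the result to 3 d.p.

0.921

s AND q = a·b on (0.9700, 0.6700) = 0.6499
r AND s = a·b on (0.3200, 0.9700) = 0.3104
(s AND q) OR (r AND s) = a + b − a·b on (0.6499, 0.3104) = 0.7586
s OR q = a + b − a·b on (0.9700, 0.6700) = 0.9901
p AND (s OR q) = a·b on (0.6800, 0.9901) = 0.6733
((s AND q) OR (r AND s)) OR (p AND (s OR q)) = a + b − a·b on (0.7586, 0.6733) = 0.9211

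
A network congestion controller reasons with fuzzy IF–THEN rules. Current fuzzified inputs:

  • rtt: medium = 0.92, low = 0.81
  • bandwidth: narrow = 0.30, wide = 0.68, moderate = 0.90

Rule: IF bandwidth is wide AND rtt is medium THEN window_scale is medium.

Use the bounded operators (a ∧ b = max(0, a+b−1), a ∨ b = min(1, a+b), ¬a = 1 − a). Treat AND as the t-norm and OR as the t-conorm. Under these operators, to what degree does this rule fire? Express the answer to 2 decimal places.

firing strength: wide=0.68, medium=0.92; AND[max(0, a+b−1)] → w = 0.60

0.60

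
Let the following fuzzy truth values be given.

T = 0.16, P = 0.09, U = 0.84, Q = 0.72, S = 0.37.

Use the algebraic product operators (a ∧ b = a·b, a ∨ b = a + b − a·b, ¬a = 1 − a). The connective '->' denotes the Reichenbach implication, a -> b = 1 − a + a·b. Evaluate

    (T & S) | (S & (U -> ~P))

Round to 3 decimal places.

0.381

T & S = a·b on (0.1600, 0.3700) = 0.0592
~P = 1 − 0.0900 = 0.9100
U -> ~P  [Reichenbach: 1 − a + a·b] with a=0.8400, b=0.9100 → 0.9244
S & (U -> ~P) = a·b on (0.3700, 0.9244) = 0.3420
(T & S) | (S & (U -> ~P)) = a + b − a·b on (0.0592, 0.3420) = 0.3810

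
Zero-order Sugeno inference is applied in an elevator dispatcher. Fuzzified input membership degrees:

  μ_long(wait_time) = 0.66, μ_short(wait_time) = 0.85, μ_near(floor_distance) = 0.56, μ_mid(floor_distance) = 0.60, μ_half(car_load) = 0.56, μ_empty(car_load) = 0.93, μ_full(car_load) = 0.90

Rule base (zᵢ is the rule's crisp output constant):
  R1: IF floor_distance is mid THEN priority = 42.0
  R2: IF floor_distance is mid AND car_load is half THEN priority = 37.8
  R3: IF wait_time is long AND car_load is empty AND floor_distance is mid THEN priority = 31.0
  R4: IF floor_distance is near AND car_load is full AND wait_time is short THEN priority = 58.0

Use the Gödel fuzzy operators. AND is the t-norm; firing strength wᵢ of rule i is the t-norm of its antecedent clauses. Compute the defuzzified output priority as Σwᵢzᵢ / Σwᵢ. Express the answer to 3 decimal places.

42.003

R1 (z=42.0): mid=0.60 → w = 0.60
R2 (z=37.8): mid=0.60, half=0.56; AND[min(a, b)] → w = 0.56
R3 (z=31.0): long=0.66, empty=0.93, mid=0.60; AND[min(a, b)] → w = 0.60
R4 (z=58.0): near=0.56, full=0.90, short=0.85; AND[min(a, b)] → w = 0.56
Weighted average = (0.60·42.0 + 0.56·37.8 + 0.60·31.0 + 0.56·58.0) / (0.60 + 0.56 + 0.60 + 0.56)
  = 97.4480 / 2.3200 = 42.003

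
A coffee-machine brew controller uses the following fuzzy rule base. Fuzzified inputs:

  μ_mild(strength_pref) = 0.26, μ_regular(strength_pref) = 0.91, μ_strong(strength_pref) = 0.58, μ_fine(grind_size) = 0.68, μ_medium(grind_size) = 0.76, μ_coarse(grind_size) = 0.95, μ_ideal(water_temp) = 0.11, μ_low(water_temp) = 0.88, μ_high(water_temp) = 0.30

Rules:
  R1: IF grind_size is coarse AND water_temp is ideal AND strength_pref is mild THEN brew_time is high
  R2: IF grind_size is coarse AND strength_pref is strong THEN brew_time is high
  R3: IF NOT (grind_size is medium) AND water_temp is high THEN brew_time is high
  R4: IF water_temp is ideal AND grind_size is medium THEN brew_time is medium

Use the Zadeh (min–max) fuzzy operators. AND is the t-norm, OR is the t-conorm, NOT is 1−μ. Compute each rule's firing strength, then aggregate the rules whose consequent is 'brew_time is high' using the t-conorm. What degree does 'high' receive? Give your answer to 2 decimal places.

0.58

R1: coarse=0.95, ideal=0.11, mild=0.26; AND[min(a, b)] → w = 0.11
R2: coarse=0.95, strong=0.58; AND[min(a, b)] → w = 0.58
R3: ¬medium=1−0.76=0.24, high=0.30; AND[min(a, b)] → w = 0.24
R4: ideal=0.11, medium=0.76; AND[min(a, b)] → w = 0.11
Rules with consequent 'high': {R1, R2, R3} → strengths 0.11, 0.58, 0.24
Aggregate via t-conorm [max(a, b)]: 0.58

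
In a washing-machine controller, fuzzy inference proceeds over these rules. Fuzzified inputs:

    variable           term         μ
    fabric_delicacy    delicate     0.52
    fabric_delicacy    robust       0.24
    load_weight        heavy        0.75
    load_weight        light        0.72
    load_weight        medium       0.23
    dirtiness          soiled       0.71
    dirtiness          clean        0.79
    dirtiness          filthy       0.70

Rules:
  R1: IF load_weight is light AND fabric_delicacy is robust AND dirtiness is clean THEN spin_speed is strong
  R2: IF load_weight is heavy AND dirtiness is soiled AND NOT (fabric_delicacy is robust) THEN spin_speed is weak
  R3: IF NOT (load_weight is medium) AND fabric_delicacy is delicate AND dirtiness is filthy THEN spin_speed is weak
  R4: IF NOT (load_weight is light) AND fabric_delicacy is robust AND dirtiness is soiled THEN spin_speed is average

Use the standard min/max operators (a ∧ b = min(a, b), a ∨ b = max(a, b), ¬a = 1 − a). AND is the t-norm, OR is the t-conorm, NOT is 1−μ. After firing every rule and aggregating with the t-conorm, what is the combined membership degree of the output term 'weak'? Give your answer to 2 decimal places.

R1: light=0.72, robust=0.24, clean=0.79; AND[min(a, b)] → w = 0.24
R2: heavy=0.75, soiled=0.71, ¬robust=1−0.24=0.76; AND[min(a, b)] → w = 0.71
R3: ¬medium=1−0.23=0.77, delicate=0.52, filthy=0.70; AND[min(a, b)] → w = 0.52
R4: ¬light=1−0.72=0.28, robust=0.24, soiled=0.71; AND[min(a, b)] → w = 0.24
Rules with consequent 'weak': {R2, R3} → strengths 0.71, 0.52
Aggregate via t-conorm [max(a, b)]: 0.71

0.71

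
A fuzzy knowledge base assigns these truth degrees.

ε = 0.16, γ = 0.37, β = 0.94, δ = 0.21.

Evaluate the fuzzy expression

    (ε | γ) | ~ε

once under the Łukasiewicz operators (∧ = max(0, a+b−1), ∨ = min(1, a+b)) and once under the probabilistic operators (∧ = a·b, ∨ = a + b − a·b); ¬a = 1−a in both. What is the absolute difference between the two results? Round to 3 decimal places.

Under Łukasiewicz:
  ε | γ = min(1, a+b) on (0.16, 0.37) = 0.53
  ~ε = 1 − 0.16 = 0.84
  (ε | γ) | ~ε = min(1, a+b) on (0.53, 0.84) = 1.00
  → value = 1.0000
Under probabilistic:
  ε | γ = a + b − a·b on (0.1600, 0.3700) = 0.4708
  ~ε = 1 − 0.1600 = 0.8400
  (ε | γ) | ~ε = a + b − a·b on (0.4708, 0.8400) = 0.9153
  → value = 0.9153
|1.0000 − 0.9153| = 0.085

0.085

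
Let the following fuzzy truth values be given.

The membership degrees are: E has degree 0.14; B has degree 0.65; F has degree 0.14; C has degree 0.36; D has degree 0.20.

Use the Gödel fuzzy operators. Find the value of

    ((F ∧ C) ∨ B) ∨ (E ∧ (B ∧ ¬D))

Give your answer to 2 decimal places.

0.65

F ∧ C = min(a, b) on (0.14, 0.36) = 0.14
(F ∧ C) ∨ B = max(a, b) on (0.14, 0.65) = 0.65
¬D = 1 − 0.20 = 0.80
B ∧ ¬D = min(a, b) on (0.65, 0.80) = 0.65
E ∧ (B ∧ ¬D) = min(a, b) on (0.14, 0.65) = 0.14
((F ∧ C) ∨ B) ∨ (E ∧ (B ∧ ¬D)) = max(a, b) on (0.65, 0.14) = 0.65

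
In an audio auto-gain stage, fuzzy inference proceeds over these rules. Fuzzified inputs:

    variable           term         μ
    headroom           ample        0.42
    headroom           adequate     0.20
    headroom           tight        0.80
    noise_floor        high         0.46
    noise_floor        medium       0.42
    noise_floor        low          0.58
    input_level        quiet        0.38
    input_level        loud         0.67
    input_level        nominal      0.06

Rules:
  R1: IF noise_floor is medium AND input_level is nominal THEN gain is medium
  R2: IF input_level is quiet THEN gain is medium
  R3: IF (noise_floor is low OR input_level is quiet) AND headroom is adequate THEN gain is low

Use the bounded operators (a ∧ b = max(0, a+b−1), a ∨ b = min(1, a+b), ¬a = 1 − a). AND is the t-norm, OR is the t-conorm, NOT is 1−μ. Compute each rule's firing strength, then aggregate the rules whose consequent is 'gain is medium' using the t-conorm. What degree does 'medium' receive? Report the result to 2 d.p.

0.38

R1: medium=0.42, nominal=0.06; AND[max(0, a+b−1)] → w = 0.00
R2: quiet=0.38 → w = 0.38
R3: (low=0.58 OR quiet=0.38) = 0.96; AND[max(0, a+b−1)] with adequate=0.20 → w = 0.16
Rules with consequent 'medium': {R1, R2} → strengths 0.00, 0.38
Aggregate via t-conorm [min(1, a+b)]: 0.38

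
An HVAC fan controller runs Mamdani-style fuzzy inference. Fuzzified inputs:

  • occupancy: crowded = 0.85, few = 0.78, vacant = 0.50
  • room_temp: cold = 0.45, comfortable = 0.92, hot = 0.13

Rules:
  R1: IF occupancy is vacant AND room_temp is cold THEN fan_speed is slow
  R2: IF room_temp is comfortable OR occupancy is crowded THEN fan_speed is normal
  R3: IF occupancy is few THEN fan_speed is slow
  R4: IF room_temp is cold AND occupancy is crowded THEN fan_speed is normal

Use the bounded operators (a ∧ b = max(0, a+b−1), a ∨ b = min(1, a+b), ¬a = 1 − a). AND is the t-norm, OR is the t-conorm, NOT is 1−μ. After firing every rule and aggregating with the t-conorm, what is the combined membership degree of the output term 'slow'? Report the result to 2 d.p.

0.78

R1: vacant=0.50, cold=0.45; AND[max(0, a+b−1)] → w = 0.00
R2: comfortable=0.92, crowded=0.85; OR[min(1, a+b)] → w = 1.00
R3: few=0.78 → w = 0.78
R4: cold=0.45, crowded=0.85; AND[max(0, a+b−1)] → w = 0.30
Rules with consequent 'slow': {R1, R3} → strengths 0.00, 0.78
Aggregate via t-conorm [min(1, a+b)]: 0.78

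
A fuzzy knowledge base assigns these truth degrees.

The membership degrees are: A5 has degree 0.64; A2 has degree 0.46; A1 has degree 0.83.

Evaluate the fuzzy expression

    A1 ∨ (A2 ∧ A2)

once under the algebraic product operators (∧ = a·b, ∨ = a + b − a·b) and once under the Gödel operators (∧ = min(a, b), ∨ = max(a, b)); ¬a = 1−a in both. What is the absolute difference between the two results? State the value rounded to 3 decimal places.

0.036

Under algebraic product:
  A2 ∧ A2 = a·b on (0.4600, 0.4600) = 0.2116
  A1 ∨ (A2 ∧ A2) = a + b − a·b on (0.8300, 0.2116) = 0.8660
  → value = 0.8660
Under Gödel:
  A2 ∧ A2 = min(a, b) on (0.46, 0.46) = 0.46
  A1 ∨ (A2 ∧ A2) = max(a, b) on (0.83, 0.46) = 0.83
  → value = 0.8300
|0.8660 − 0.8300| = 0.036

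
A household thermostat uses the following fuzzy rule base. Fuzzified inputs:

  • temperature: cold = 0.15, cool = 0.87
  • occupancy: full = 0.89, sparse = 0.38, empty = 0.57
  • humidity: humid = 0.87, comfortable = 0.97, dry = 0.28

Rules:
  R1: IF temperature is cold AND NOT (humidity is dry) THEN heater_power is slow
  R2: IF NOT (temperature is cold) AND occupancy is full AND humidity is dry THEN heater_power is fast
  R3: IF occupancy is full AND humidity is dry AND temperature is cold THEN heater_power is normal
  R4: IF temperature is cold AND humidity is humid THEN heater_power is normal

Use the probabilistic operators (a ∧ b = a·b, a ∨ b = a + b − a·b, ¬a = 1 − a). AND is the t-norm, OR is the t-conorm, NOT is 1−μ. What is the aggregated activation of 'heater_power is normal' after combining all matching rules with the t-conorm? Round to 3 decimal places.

R1: cold=0.15, ¬dry=1−0.28=0.72; AND[a·b] → w = 0.1080
R2: ¬cold=1−0.15=0.85, full=0.89, dry=0.28; AND[a·b] → w = 0.2118
R3: full=0.89, dry=0.28, cold=0.15; AND[a·b] → w = 0.0374
R4: cold=0.15, humid=0.87; AND[a·b] → w = 0.1305
Rules with consequent 'normal': {R3, R4} → strengths 0.0374, 0.1305
Aggregate via t-conorm [a + b − a·b]: 0.1630

0.163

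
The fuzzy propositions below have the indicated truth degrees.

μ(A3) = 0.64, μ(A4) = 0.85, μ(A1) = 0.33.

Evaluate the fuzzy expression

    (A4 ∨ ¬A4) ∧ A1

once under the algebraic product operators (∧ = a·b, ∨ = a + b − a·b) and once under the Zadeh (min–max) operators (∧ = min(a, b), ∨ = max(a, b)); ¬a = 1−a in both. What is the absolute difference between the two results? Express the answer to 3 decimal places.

0.042

Under algebraic product:
  ¬A4 = 1 − 0.8500 = 0.1500
  A4 ∨ ¬A4 = a + b − a·b on (0.8500, 0.1500) = 0.8725
  (A4 ∨ ¬A4) ∧ A1 = a·b on (0.8725, 0.3300) = 0.2879
  → value = 0.2879
Under Zadeh (min–max):
  ¬A4 = 1 − 0.85 = 0.15
  A4 ∨ ¬A4 = max(a, b) on (0.85, 0.15) = 0.85
  (A4 ∨ ¬A4) ∧ A1 = min(a, b) on (0.85, 0.33) = 0.33
  → value = 0.3300
|0.2879 − 0.3300| = 0.042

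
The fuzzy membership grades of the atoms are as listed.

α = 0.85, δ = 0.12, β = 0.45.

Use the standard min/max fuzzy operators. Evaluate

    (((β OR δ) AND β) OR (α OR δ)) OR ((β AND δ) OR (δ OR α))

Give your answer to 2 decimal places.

0.85

β OR δ = max(a, b) on (0.45, 0.12) = 0.45
(β OR δ) AND β = min(a, b) on (0.45, 0.45) = 0.45
α OR δ = max(a, b) on (0.85, 0.12) = 0.85
((β OR δ) AND β) OR (α OR δ) = max(a, b) on (0.45, 0.85) = 0.85
β AND δ = min(a, b) on (0.45, 0.12) = 0.12
δ OR α = max(a, b) on (0.12, 0.85) = 0.85
(β AND δ) OR (δ OR α) = max(a, b) on (0.12, 0.85) = 0.85
(((β OR δ) AND β) OR (α OR δ)) OR ((β AND δ) OR (δ OR α)) = max(a, b) on (0.85, 0.85) = 0.85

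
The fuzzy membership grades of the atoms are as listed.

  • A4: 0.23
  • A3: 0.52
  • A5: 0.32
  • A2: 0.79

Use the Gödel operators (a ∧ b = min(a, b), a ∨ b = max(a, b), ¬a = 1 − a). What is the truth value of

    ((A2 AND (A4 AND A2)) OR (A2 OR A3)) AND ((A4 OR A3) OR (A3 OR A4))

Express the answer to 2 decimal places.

0.52

A4 AND A2 = min(a, b) on (0.23, 0.79) = 0.23
A2 AND (A4 AND A2) = min(a, b) on (0.79, 0.23) = 0.23
A2 OR A3 = max(a, b) on (0.79, 0.52) = 0.79
(A2 AND (A4 AND A2)) OR (A2 OR A3) = max(a, b) on (0.23, 0.79) = 0.79
A4 OR A3 = max(a, b) on (0.23, 0.52) = 0.52
A3 OR A4 = max(a, b) on (0.52, 0.23) = 0.52
(A4 OR A3) OR (A3 OR A4) = max(a, b) on (0.52, 0.52) = 0.52
((A2 AND (A4 AND A2)) OR (A2 OR A3)) AND ((A4 OR A3) OR (A3 OR A4)) = min(a, b) on (0.79, 0.52) = 0.52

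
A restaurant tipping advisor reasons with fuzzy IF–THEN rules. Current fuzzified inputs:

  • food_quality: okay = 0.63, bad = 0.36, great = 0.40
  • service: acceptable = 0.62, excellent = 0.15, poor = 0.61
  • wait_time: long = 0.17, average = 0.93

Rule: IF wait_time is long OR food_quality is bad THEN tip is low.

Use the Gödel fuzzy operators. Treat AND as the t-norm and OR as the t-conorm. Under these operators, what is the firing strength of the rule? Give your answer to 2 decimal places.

0.36

firing strength: long=0.17, bad=0.36; OR[max(a, b)] → w = 0.36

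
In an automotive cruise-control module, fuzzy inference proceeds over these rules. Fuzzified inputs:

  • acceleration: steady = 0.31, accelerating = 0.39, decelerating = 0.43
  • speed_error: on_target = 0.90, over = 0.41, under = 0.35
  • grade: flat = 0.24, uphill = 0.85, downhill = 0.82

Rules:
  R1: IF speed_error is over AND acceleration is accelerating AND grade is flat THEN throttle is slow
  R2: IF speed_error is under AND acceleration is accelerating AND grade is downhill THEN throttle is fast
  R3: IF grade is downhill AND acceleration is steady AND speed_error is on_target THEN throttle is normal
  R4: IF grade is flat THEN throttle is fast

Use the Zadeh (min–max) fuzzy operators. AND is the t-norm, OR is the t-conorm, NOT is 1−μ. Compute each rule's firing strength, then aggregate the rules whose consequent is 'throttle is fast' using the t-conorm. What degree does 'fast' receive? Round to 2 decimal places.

R1: over=0.41, accelerating=0.39, flat=0.24; AND[min(a, b)] → w = 0.24
R2: under=0.35, accelerating=0.39, downhill=0.82; AND[min(a, b)] → w = 0.35
R3: downhill=0.82, steady=0.31, on_target=0.90; AND[min(a, b)] → w = 0.31
R4: flat=0.24 → w = 0.24
Rules with consequent 'fast': {R2, R4} → strengths 0.35, 0.24
Aggregate via t-conorm [max(a, b)]: 0.35

0.35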